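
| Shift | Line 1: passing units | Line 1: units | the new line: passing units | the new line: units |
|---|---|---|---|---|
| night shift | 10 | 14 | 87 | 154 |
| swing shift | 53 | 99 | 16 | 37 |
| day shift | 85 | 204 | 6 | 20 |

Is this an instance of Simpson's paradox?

Yes

Night shift: Line 1 10/14 = 71.4%, the new line 87/154 = 56.5% → Line 1
Swing shift: Line 1 53/99 = 53.5%, the new line 16/37 = 43.2% → Line 1
Day shift: Line 1 85/204 = 41.7%, the new line 6/20 = 30.0% → Line 1
Overall: Line 1 148/317 = 46.7%, the new line 109/211 = 51.7% → the new line
Line 1 wins each shift group but the new line wins overall — the comparison reverses. Line 1's units skew toward day shift, which has a lower base rate.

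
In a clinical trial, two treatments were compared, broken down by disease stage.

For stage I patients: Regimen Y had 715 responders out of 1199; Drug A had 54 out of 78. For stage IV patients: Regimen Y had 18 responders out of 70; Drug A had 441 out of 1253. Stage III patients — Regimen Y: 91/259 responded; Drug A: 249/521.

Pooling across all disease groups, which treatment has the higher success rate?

Stage I: Regimen Y 715/1199 = 59.6%, Drug A 54/78 = 69.2% → Drug A
Stage IV: Regimen Y 18/70 = 25.7%, Drug A 441/1253 = 35.2% → Drug A
Stage III: Regimen Y 91/259 = 35.1%, Drug A 249/521 = 47.8% → Drug A
Overall: Regimen Y 824/1528 = 53.9%, Drug A 744/1852 = 40.2% → Regimen Y
(Drug A wins every disease group but Regimen Y wins overall — Drug A's patients skew toward the low-rate stage IV group.)

Regimen Y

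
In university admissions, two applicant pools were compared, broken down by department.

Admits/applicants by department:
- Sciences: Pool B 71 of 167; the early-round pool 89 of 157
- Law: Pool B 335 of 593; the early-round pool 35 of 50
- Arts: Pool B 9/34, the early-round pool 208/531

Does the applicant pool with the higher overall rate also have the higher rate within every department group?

Sciences: Pool B 71/167 = 42.5%, the early-round pool 89/157 = 56.7% → the early-round pool
Law: Pool B 335/593 = 56.5%, the early-round pool 35/50 = 70.0% → the early-round pool
Arts: Pool B 9/34 = 26.5%, the early-round pool 208/531 = 39.2% → the early-round pool
Overall: Pool B 415/794 = 52.3%, the early-round pool 332/738 = 45.0% → Pool B
The early-round pool wins each department group but Pool B wins overall — the comparison reverses. The early-round pool's applicants skew toward Arts, which has a lower base rate.

No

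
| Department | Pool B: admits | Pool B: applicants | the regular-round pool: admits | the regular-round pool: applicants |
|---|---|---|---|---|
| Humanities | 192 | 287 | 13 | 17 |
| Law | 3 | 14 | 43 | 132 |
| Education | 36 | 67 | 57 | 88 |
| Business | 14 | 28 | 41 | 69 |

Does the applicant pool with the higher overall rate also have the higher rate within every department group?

No

Humanities: Pool B 192/287 = 66.9%, the regular-round pool 13/17 = 76.5% → the regular-round pool
Law: Pool B 3/14 = 21.4%, the regular-round pool 43/132 = 32.6% → the regular-round pool
Education: Pool B 36/67 = 53.7%, the regular-round pool 57/88 = 64.8% → the regular-round pool
Business: Pool B 14/28 = 50.0%, the regular-round pool 41/69 = 59.4% → the regular-round pool
Overall: Pool B 245/396 = 61.9%, the regular-round pool 154/306 = 50.3% → Pool B
The regular-round pool wins each department group but Pool B wins overall — the comparison reverses. The regular-round pool's applicants skew toward Law, which has a lower base rate.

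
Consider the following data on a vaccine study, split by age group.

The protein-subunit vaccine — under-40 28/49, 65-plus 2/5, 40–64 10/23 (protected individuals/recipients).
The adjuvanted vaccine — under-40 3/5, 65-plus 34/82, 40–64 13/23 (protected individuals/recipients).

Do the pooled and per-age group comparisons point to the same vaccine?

Under-40: the protein-subunit vaccine 28/49 = 57.1%, the adjuvanted vaccine 3/5 = 60.0% → the adjuvanted vaccine
65-plus: the protein-subunit vaccine 2/5 = 40.0%, the adjuvanted vaccine 34/82 = 41.5% → the adjuvanted vaccine
40–64: the protein-subunit vaccine 10/23 = 43.5%, the adjuvanted vaccine 13/23 = 56.5% → the adjuvanted vaccine
Overall: the protein-subunit vaccine 40/77 = 51.9%, the adjuvanted vaccine 50/110 = 45.5% → the protein-subunit vaccine
The adjuvanted vaccine wins each age group but the protein-subunit vaccine wins overall — the comparison reverses. The adjuvanted vaccine's recipients skew toward 65-plus, which has a lower base rate.

No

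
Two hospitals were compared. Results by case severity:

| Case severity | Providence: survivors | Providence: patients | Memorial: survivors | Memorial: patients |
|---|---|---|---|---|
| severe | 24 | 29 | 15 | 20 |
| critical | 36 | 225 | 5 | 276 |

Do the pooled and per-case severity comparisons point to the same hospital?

Severe: Providence 24/29 = 82.8%, Memorial 15/20 = 75.0% → Providence
Critical: Providence 36/225 = 16.0%, Memorial 5/276 = 1.8% → Providence
Overall: Providence 60/254 = 23.6%, Memorial 20/296 = 6.8% → Providence
Providence wins overall and in every case group — no reversal.

Yes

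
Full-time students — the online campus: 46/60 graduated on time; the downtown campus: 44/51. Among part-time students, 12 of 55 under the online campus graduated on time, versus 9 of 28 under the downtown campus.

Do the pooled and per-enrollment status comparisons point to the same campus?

Yes

Full-time: the online campus 46/60 = 76.7%, the downtown campus 44/51 = 86.3% → the downtown campus
Part-time: the online campus 12/55 = 21.8%, the downtown campus 9/28 = 32.1% → the downtown campus
Overall: the online campus 58/115 = 50.4%, the downtown campus 53/79 = 67.1% → the downtown campus
The downtown campus wins overall and in every enrollment group — no reversal.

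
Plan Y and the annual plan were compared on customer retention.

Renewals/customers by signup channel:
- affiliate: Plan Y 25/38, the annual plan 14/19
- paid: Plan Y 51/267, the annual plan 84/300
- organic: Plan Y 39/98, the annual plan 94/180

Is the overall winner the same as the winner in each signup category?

Yes

Affiliate: Plan Y 25/38 = 65.8%, the annual plan 14/19 = 73.7% → the annual plan
Paid: Plan Y 51/267 = 19.1%, the annual plan 84/300 = 28.0% → the annual plan
Organic: Plan Y 39/98 = 39.8%, the annual plan 94/180 = 52.2% → the annual plan
Overall: Plan Y 115/403 = 28.5%, the annual plan 192/499 = 38.5% → the annual plan
The annual plan wins overall and in every signup group — no reversal.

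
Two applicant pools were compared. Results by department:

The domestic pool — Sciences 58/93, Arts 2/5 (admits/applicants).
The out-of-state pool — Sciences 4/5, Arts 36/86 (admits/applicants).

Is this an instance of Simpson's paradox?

Sciences: the domestic pool 58/93 = 62.4%, the out-of-state pool 4/5 = 80.0% → the out-of-state pool
Arts: the domestic pool 2/5 = 40.0%, the out-of-state pool 36/86 = 41.9% → the out-of-state pool
Overall: the domestic pool 60/98 = 61.2%, the out-of-state pool 40/91 = 44.0% → the domestic pool
The out-of-state pool wins each department group but the domestic pool wins overall — the comparison reverses. The out-of-state pool's applicants skew toward Arts, which has a lower base rate.

Yes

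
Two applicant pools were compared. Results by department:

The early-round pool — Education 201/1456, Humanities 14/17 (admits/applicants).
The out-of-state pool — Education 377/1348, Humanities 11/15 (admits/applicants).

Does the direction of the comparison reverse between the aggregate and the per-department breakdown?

No

Education: the early-round pool 201/1456 = 13.8%, the out-of-state pool 377/1348 = 28.0% → the out-of-state pool
Humanities: the early-round pool 14/17 = 82.4%, the out-of-state pool 11/15 = 73.3% → the early-round pool
Overall: the early-round pool 215/1473 = 14.6%, the out-of-state pool 388/1363 = 28.5% → the out-of-state pool
Neither sweeps: the early-round pool wins 1 of 2 groups, the out-of-state pool wins 1. The out-of-state pool wins overall but not every group — no Simpson reversal.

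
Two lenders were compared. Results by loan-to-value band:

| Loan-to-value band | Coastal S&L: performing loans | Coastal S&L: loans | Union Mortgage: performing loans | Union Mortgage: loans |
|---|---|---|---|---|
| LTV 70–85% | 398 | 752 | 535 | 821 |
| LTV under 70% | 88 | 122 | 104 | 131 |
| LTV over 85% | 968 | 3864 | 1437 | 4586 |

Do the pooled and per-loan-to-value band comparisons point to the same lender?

LTV 70–85%: Coastal S&L 398/752 = 52.9%, Union Mortgage 535/821 = 65.2% → Union Mortgage
LTV under 70%: Coastal S&L 88/122 = 72.1%, Union Mortgage 104/131 = 79.4% → Union Mortgage
LTV over 85%: Coastal S&L 968/3864 = 25.1%, Union Mortgage 1437/4586 = 31.3% → Union Mortgage
Overall: Coastal S&L 1454/4738 = 30.7%, Union Mortgage 2076/5538 = 37.5% → Union Mortgage
Union Mortgage wins overall and in every loan-to-value group — no reversal.

Yes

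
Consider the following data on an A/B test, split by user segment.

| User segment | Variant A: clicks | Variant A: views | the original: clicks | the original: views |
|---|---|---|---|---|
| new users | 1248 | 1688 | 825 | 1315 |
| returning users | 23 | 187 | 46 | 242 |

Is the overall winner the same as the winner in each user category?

No

New users: Variant A 1248/1688 = 73.9%, the original 825/1315 = 62.7% → Variant A
Returning users: Variant A 23/187 = 12.3%, the original 46/242 = 19.0% → the original
Overall: Variant A 1271/1875 = 67.8%, the original 871/1557 = 55.9% → Variant A
Neither sweeps: Variant A wins 1 of 2 groups, the original wins 1. Variant A wins overall but not every group — no Simpson reversal.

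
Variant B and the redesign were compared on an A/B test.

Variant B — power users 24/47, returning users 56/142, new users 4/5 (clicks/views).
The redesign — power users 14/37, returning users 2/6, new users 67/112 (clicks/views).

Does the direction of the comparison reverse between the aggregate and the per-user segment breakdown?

Power users: Variant B 24/47 = 51.1%, the redesign 14/37 = 37.8% → Variant B
Returning users: Variant B 56/142 = 39.4%, the redesign 2/6 = 33.3% → Variant B
New users: Variant B 4/5 = 80.0%, the redesign 67/112 = 59.8% → Variant B
Overall: Variant B 84/194 = 43.3%, the redesign 83/155 = 53.5% → the redesign
Variant B wins each user group but the redesign wins overall — the comparison reverses. Variant B's views skew toward returning users, which has a lower base rate.

Yes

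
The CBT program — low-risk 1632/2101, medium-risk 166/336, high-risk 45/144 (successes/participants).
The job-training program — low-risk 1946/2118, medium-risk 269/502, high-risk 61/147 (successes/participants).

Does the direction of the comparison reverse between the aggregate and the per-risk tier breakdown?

Low-risk: the CBT program 1632/2101 = 77.7%, the job-training program 1946/2118 = 91.9% → the job-training program
Medium-risk: the CBT program 166/336 = 49.4%, the job-training program 269/502 = 53.6% → the job-training program
High-risk: the CBT program 45/144 = 31.2%, the job-training program 61/147 = 41.5% → the job-training program
Overall: the CBT program 1843/2581 = 71.4%, the job-training program 2276/2767 = 82.3% → the job-training program
The job-training program wins overall and in every risk group — no reversal.

No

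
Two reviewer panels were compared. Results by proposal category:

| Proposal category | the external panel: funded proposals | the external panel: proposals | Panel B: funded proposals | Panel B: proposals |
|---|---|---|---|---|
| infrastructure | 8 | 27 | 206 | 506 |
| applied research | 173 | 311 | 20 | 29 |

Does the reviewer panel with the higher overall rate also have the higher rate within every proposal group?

No

Infrastructure: the external panel 8/27 = 29.6%, Panel B 206/506 = 40.7% → Panel B
Applied research: the external panel 173/311 = 55.6%, Panel B 20/29 = 69.0% → Panel B
Overall: the external panel 181/338 = 53.6%, Panel B 226/535 = 42.2% → the external panel
Panel B wins each proposal group but the external panel wins overall — the comparison reverses. Panel B's proposals skew toward infrastructure, which has a lower base rate.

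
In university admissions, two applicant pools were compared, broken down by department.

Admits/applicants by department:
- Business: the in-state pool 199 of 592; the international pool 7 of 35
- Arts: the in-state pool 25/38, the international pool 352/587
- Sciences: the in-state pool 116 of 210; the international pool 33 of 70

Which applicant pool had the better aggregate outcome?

the international pool

Business: the in-state pool 199/592 = 33.6%, the international pool 7/35 = 20.0% → the in-state pool
Arts: the in-state pool 25/38 = 65.8%, the international pool 352/587 = 60.0% → the in-state pool
Sciences: the in-state pool 116/210 = 55.2%, the international pool 33/70 = 47.1% → the in-state pool
Overall: the in-state pool 340/840 = 40.5%, the international pool 392/692 = 56.6% → the international pool
(The in-state pool wins every department group but the international pool wins overall — the in-state pool's applicants skew toward the low-rate Business group.)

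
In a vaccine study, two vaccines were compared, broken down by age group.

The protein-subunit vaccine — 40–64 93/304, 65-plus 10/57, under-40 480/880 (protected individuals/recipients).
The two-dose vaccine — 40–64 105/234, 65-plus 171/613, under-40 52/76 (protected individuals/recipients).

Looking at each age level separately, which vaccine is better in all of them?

40–64: the protein-subunit vaccine 93/304 = 30.6%, the two-dose vaccine 105/234 = 44.9% → the two-dose vaccine
65-plus: the protein-subunit vaccine 10/57 = 17.5%, the two-dose vaccine 171/613 = 27.9% → the two-dose vaccine
Under-40: the protein-subunit vaccine 480/880 = 54.5%, the two-dose vaccine 52/76 = 68.4% → the two-dose vaccine
The two-dose vaccine has the higher rate in all 3 groups.

the two-dose vaccine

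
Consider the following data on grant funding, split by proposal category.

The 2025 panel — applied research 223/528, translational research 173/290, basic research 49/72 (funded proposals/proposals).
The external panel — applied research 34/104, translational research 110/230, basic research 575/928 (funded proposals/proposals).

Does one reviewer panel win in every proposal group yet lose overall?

Yes

Applied research: the 2025 panel 223/528 = 42.2%, the external panel 34/104 = 32.7% → the 2025 panel
Translational research: the 2025 panel 173/290 = 59.7%, the external panel 110/230 = 47.8% → the 2025 panel
Basic research: the 2025 panel 49/72 = 68.1%, the external panel 575/928 = 62.0% → the 2025 panel
Overall: the 2025 panel 445/890 = 50.0%, the external panel 719/1262 = 57.0% → the external panel
The 2025 panel wins each proposal group but the external panel wins overall — the comparison reverses. The 2025 panel's proposals skew toward applied research, which has a lower base rate.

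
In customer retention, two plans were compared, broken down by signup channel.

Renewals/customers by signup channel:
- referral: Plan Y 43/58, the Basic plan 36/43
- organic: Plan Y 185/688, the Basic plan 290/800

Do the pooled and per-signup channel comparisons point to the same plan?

Referral: Plan Y 43/58 = 74.1%, the Basic plan 36/43 = 83.7% → the Basic plan
Organic: Plan Y 185/688 = 26.9%, the Basic plan 290/800 = 36.2% → the Basic plan
Overall: Plan Y 228/746 = 30.6%, the Basic plan 326/843 = 38.7% → the Basic plan
The Basic plan wins overall and in every signup group — no reversal.

Yes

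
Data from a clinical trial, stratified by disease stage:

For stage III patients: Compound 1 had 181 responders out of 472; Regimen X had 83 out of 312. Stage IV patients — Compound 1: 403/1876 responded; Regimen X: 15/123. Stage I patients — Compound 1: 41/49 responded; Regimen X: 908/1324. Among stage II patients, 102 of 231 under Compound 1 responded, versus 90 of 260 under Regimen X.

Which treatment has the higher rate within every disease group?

Compound 1

Stage III: Compound 1 181/472 = 38.3%, Regimen X 83/312 = 26.6% → Compound 1
Stage IV: Compound 1 403/1876 = 21.5%, Regimen X 15/123 = 12.2% → Compound 1
Stage I: Compound 1 41/49 = 83.7%, Regimen X 908/1324 = 68.6% → Compound 1
Stage II: Compound 1 102/231 = 44.2%, Regimen X 90/260 = 34.6% → Compound 1
Compound 1 has the higher rate in all 4 groups.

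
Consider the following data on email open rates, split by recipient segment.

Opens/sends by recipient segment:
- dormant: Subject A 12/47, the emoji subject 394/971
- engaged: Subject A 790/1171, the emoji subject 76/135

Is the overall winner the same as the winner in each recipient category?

Dormant: Subject A 12/47 = 25.5%, the emoji subject 394/971 = 40.6% → the emoji subject
Engaged: Subject A 790/1171 = 67.5%, the emoji subject 76/135 = 56.3% → Subject A
Overall: Subject A 802/1218 = 65.8%, the emoji subject 470/1106 = 42.5% → Subject A
Neither sweeps: Subject A wins 1 of 2 groups, the emoji subject wins 1. Subject A wins overall but not every group — no Simpson reversal.

No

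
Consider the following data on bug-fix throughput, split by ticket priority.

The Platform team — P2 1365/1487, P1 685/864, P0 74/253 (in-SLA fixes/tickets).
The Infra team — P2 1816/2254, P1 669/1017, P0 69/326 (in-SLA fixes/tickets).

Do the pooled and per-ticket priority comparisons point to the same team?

P2: the Platform team 1365/1487 = 91.8%, the Infra team 1816/2254 = 80.6% → the Platform team
P1: the Platform team 685/864 = 79.3%, the Infra team 669/1017 = 65.8% → the Platform team
P0: the Platform team 74/253 = 29.2%, the Infra team 69/326 = 21.2% → the Platform team
Overall: the Platform team 2124/2604 = 81.6%, the Infra team 2554/3597 = 71.0% → the Platform team
The Platform team wins overall and in every ticket group — no reversal.

Yes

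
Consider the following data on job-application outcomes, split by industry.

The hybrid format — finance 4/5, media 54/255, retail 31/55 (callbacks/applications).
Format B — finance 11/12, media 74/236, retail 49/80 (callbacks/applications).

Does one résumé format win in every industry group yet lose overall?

Finance: the hybrid format 4/5 = 80.0%, Format B 11/12 = 91.7% → Format B
Media: the hybrid format 54/255 = 21.2%, Format B 74/236 = 31.4% → Format B
Retail: the hybrid format 31/55 = 56.4%, Format B 49/80 = 61.2% → Format B
Overall: the hybrid format 89/315 = 28.3%, Format B 134/328 = 40.9% → Format B
Format B wins overall and in every industry group — no reversal.

No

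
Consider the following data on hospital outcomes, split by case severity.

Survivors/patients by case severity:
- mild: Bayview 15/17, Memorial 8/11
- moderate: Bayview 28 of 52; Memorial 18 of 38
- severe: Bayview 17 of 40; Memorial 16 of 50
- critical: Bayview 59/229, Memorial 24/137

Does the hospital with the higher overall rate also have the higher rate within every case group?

Mild: Bayview 15/17 = 88.2%, Memorial 8/11 = 72.7% → Bayview
Moderate: Bayview 28/52 = 53.8%, Memorial 18/38 = 47.4% → Bayview
Severe: Bayview 17/40 = 42.5%, Memorial 16/50 = 32.0% → Bayview
Critical: Bayview 59/229 = 25.8%, Memorial 24/137 = 17.5% → Bayview
Overall: Bayview 119/338 = 35.2%, Memorial 66/236 = 28.0% → Bayview
Bayview wins overall and in every case group — no reversal.

Yes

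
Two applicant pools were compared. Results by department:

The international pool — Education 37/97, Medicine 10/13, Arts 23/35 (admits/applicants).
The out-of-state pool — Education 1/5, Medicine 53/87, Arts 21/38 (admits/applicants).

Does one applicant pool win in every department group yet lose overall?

Education: the international pool 37/97 = 38.1%, the out-of-state pool 1/5 = 20.0% → the international pool
Medicine: the international pool 10/13 = 76.9%, the out-of-state pool 53/87 = 60.9% → the international pool
Arts: the international pool 23/35 = 65.7%, the out-of-state pool 21/38 = 55.3% → the international pool
Overall: the international pool 70/145 = 48.3%, the out-of-state pool 75/130 = 57.7% → the out-of-state pool
The international pool wins each department group but the out-of-state pool wins overall — the comparison reverses. The international pool's applicants skew toward Education, which has a lower base rate.

Yes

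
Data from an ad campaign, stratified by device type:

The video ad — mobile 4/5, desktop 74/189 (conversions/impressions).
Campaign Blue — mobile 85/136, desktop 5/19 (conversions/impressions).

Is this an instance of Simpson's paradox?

Yes

Mobile: the video ad 4/5 = 80.0%, Campaign Blue 85/136 = 62.5% → the video ad
Desktop: the video ad 74/189 = 39.2%, Campaign Blue 5/19 = 26.3% → the video ad
Overall: the video ad 78/194 = 40.2%, Campaign Blue 90/155 = 58.1% → Campaign Blue
The video ad wins each device group but Campaign Blue wins overall — the comparison reverses. The video ad's impressions skew toward desktop, which has a lower base rate.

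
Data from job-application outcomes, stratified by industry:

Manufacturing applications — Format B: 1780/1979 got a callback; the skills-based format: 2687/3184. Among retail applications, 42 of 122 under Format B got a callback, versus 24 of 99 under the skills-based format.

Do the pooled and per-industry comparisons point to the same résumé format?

Manufacturing: Format B 1780/1979 = 89.9%, the skills-based format 2687/3184 = 84.4% → Format B
Retail: Format B 42/122 = 34.4%, the skills-based format 24/99 = 24.2% → Format B
Overall: Format B 1822/2101 = 86.7%, the skills-based format 2711/3283 = 82.6% → Format B
Format B wins overall and in every industry group — no reversal.

Yes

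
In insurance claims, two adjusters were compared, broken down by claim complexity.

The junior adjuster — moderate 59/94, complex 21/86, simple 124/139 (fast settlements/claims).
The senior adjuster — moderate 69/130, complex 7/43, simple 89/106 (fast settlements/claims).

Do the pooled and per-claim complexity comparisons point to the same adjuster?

Yes

Moderate: the junior adjuster 59/94 = 62.8%, the senior adjuster 69/130 = 53.1% → the junior adjuster
Complex: the junior adjuster 21/86 = 24.4%, the senior adjuster 7/43 = 16.3% → the junior adjuster
Simple: the junior adjuster 124/139 = 89.2%, the senior adjuster 89/106 = 84.0% → the junior adjuster
Overall: the junior adjuster 204/319 = 63.9%, the senior adjuster 165/279 = 59.1% → the junior adjuster
The junior adjuster wins overall and in every claim group — no reversal.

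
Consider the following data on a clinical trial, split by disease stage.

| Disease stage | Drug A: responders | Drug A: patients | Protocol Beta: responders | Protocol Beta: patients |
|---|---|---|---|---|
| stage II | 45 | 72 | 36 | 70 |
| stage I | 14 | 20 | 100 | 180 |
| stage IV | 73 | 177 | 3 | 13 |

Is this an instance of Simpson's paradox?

Stage II: Drug A 45/72 = 62.5%, Protocol Beta 36/70 = 51.4% → Drug A
Stage I: Drug A 14/20 = 70.0%, Protocol Beta 100/180 = 55.6% → Drug A
Stage IV: Drug A 73/177 = 41.2%, Protocol Beta 3/13 = 23.1% → Drug A
Overall: Drug A 132/269 = 49.1%, Protocol Beta 139/263 = 52.9% → Protocol Beta
Drug A wins each disease group but Protocol Beta wins overall — the comparison reverses. Drug A's patients skew toward stage IV, which has a lower base rate.

Yes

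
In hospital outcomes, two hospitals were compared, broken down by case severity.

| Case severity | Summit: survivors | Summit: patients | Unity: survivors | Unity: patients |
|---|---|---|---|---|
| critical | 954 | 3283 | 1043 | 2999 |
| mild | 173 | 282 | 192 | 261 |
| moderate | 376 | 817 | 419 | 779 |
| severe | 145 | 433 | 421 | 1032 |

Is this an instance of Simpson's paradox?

No

Critical: Summit 954/3283 = 29.1%, Unity 1043/2999 = 34.8% → Unity
Mild: Summit 173/282 = 61.3%, Unity 192/261 = 73.6% → Unity
Moderate: Summit 376/817 = 46.0%, Unity 419/779 = 53.8% → Unity
Severe: Summit 145/433 = 33.5%, Unity 421/1032 = 40.8% → Unity
Overall: Summit 1648/4815 = 34.2%, Unity 2075/5071 = 40.9% → Unity
Unity wins overall and in every case group — no reversal.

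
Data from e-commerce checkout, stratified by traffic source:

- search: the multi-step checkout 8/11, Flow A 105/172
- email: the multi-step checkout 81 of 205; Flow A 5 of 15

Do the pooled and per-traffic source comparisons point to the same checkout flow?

No

Search: the multi-step checkout 8/11 = 72.7%, Flow A 105/172 = 61.0% → the multi-step checkout
Email: the multi-step checkout 81/205 = 39.5%, Flow A 5/15 = 33.3% → the multi-step checkout
Overall: the multi-step checkout 89/216 = 41.2%, Flow A 110/187 = 58.8% → Flow A
The multi-step checkout wins each traffic group but Flow A wins overall — the comparison reverses. The multi-step checkout's sessions skew toward email, which has a lower base rate.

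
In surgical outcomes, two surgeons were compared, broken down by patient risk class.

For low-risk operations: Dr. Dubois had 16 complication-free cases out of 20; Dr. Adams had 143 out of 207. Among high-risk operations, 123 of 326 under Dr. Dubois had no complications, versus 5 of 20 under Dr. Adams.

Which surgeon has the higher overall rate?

Dr. Adams

Low-risk: Dr. Dubois 16/20 = 80.0%, Dr. Adams 143/207 = 69.1% → Dr. Dubois
High-risk: Dr. Dubois 123/326 = 37.7%, Dr. Adams 5/20 = 25.0% → Dr. Dubois
Overall: Dr. Dubois 139/346 = 40.2%, Dr. Adams 148/227 = 65.2% → Dr. Adams
(Dr. Dubois wins every patient risk group but Dr. Adams wins overall — Dr. Dubois's operations skew toward the low-rate high-risk group.)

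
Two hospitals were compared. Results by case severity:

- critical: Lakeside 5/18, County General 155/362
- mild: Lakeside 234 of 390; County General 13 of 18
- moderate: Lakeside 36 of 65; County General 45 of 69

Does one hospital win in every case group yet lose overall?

Critical: Lakeside 5/18 = 27.8%, County General 155/362 = 42.8% → County General
Mild: Lakeside 234/390 = 60.0%, County General 13/18 = 72.2% → County General
Moderate: Lakeside 36/65 = 55.4%, County General 45/69 = 65.2% → County General
Overall: Lakeside 275/473 = 58.1%, County General 213/449 = 47.4% → Lakeside
County General wins each case group but Lakeside wins overall — the comparison reverses. County General's patients skew toward critical, which has a lower base rate.

Yes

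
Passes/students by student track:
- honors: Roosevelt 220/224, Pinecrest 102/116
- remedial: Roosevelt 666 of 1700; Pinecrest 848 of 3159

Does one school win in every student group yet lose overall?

No

Honors: Roosevelt 220/224 = 98.2%, Pinecrest 102/116 = 87.9% → Roosevelt
Remedial: Roosevelt 666/1700 = 39.2%, Pinecrest 848/3159 = 26.8% → Roosevelt
Overall: Roosevelt 886/1924 = 46.0%, Pinecrest 950/3275 = 29.0% → Roosevelt
Roosevelt wins overall and in every student group — no reversal.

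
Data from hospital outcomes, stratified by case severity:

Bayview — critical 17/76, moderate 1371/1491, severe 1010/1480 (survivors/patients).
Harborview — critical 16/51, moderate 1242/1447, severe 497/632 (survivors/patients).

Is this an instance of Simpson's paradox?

Critical: Bayview 17/76 = 22.4%, Harborview 16/51 = 31.4% → Harborview
Moderate: Bayview 1371/1491 = 92.0%, Harborview 1242/1447 = 85.8% → Bayview
Severe: Bayview 1010/1480 = 68.2%, Harborview 497/632 = 78.6% → Harborview
Overall: Bayview 2398/3047 = 78.7%, Harborview 1755/2130 = 82.4% → Harborview
Neither sweeps: Bayview wins 1 of 3 groups, Harborview wins 2. Harborview wins overall but not every group — no Simpson reversal.

No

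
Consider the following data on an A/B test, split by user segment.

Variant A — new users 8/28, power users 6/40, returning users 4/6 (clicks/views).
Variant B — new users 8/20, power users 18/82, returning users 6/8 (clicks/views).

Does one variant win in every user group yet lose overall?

No

New users: Variant A 8/28 = 28.6%, Variant B 8/20 = 40.0% → Variant B
Power users: Variant A 6/40 = 15.0%, Variant B 18/82 = 22.0% → Variant B
Returning users: Variant A 4/6 = 66.7%, Variant B 6/8 = 75.0% → Variant B
Overall: Variant A 18/74 = 24.3%, Variant B 32/110 = 29.1% → Variant B
Variant B wins overall and in every user group — no reversal.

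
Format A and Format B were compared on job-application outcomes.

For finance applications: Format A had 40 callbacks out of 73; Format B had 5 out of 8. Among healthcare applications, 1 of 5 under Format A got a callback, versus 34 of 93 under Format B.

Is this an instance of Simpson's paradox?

Yes

Finance: Format A 40/73 = 54.8%, Format B 5/8 = 62.5% → Format B
Healthcare: Format A 1/5 = 20.0%, Format B 34/93 = 36.6% → Format B
Overall: Format A 41/78 = 52.6%, Format B 39/101 = 38.6% → Format A
Format B wins each industry group but Format A wins overall — the comparison reverses. Format B's applications skew toward healthcare, which has a lower base rate.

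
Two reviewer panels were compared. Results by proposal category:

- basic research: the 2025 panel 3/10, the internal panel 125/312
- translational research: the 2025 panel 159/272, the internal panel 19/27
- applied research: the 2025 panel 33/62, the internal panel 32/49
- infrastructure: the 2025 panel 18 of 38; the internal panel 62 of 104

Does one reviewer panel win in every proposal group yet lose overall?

Basic research: the 2025 panel 3/10 = 30.0%, the internal panel 125/312 = 40.1% → the internal panel
Translational research: the 2025 panel 159/272 = 58.5%, the internal panel 19/27 = 70.4% → the internal panel
Applied research: the 2025 panel 33/62 = 53.2%, the internal panel 32/49 = 65.3% → the internal panel
Infrastructure: the 2025 panel 18/38 = 47.4%, the internal panel 62/104 = 59.6% → the internal panel
Overall: the 2025 panel 213/382 = 55.8%, the internal panel 238/492 = 48.4% → the 2025 panel
The internal panel wins each proposal group but the 2025 panel wins overall — the comparison reverses. The internal panel's proposals skew toward basic research, which has a lower base rate.

Yes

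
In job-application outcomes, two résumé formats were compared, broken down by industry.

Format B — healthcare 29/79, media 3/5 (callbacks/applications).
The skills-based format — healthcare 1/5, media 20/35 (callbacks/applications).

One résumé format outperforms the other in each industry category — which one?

Healthcare: Format B 29/79 = 36.7%, the skills-based format 1/5 = 20.0% → Format B
Media: Format B 3/5 = 60.0%, the skills-based format 20/35 = 57.1% → Format B
Format B has the higher rate in both groups.

Format B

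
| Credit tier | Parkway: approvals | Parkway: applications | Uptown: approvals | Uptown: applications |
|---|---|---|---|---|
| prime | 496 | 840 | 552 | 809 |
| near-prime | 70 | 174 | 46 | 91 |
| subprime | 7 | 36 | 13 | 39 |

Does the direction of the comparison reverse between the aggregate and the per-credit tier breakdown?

Prime: Parkway 496/840 = 59.0%, Uptown 552/809 = 68.2% → Uptown
Near-prime: Parkway 70/174 = 40.2%, Uptown 46/91 = 50.5% → Uptown
Subprime: Parkway 7/36 = 19.4%, Uptown 13/39 = 33.3% → Uptown
Overall: Parkway 573/1050 = 54.6%, Uptown 611/939 = 65.1% → Uptown
Uptown wins overall and in every credit group — no reversal.

No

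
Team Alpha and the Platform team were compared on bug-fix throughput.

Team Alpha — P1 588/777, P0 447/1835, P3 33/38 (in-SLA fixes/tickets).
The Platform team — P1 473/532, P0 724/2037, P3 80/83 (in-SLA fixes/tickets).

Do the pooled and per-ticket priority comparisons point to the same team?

Yes

P1: Team Alpha 588/777 = 75.7%, the Platform team 473/532 = 88.9% → the Platform team
P0: Team Alpha 447/1835 = 24.4%, the Platform team 724/2037 = 35.5% → the Platform team
P3: Team Alpha 33/38 = 86.8%, the Platform team 80/83 = 96.4% → the Platform team
Overall: Team Alpha 1068/2650 = 40.3%, the Platform team 1277/2652 = 48.2% → the Platform team
The Platform team wins overall and in every ticket group — no reversal.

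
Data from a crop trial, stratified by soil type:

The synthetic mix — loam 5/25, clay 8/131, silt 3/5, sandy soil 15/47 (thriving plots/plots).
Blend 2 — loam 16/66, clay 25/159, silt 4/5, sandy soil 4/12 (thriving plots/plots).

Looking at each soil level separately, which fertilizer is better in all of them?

Blend 2

Loam: the synthetic mix 5/25 = 20.0%, Blend 2 16/66 = 24.2% → Blend 2
Clay: the synthetic mix 8/131 = 6.1%, Blend 2 25/159 = 15.7% → Blend 2
Silt: the synthetic mix 3/5 = 60.0%, Blend 2 4/5 = 80.0% → Blend 2
Sandy soil: the synthetic mix 15/47 = 31.9%, Blend 2 4/12 = 33.3% → Blend 2
Blend 2 has the higher rate in all 4 groups.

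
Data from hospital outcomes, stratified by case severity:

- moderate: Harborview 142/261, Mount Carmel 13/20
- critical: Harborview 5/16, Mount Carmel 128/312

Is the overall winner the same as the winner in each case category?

No

Moderate: Harborview 142/261 = 54.4%, Mount Carmel 13/20 = 65.0% → Mount Carmel
Critical: Harborview 5/16 = 31.2%, Mount Carmel 128/312 = 41.0% → Mount Carmel
Overall: Harborview 147/277 = 53.1%, Mount Carmel 141/332 = 42.5% → Harborview
Mount Carmel wins each case group but Harborview wins overall — the comparison reverses. Mount Carmel's patients skew toward critical, which has a lower base rate.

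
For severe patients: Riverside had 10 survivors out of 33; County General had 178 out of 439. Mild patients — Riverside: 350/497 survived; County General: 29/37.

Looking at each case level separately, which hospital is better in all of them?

Severe: Riverside 10/33 = 30.3%, County General 178/439 = 40.5% → County General
Mild: Riverside 350/497 = 70.4%, County General 29/37 = 78.4% → County General
County General has the higher rate in both groups.

County General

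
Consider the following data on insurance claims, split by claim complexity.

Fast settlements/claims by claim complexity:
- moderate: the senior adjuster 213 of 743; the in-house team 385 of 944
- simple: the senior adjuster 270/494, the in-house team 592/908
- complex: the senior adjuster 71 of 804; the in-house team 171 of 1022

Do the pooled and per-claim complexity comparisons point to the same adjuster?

Moderate: the senior adjuster 213/743 = 28.7%, the in-house team 385/944 = 40.8% → the in-house team
Simple: the senior adjuster 270/494 = 54.7%, the in-house team 592/908 = 65.2% → the in-house team
Complex: the senior adjuster 71/804 = 8.8%, the in-house team 171/1022 = 16.7% → the in-house team
Overall: the senior adjuster 554/2041 = 27.1%, the in-house team 1148/2874 = 39.9% → the in-house team
The in-house team wins overall and in every claim group — no reversal.

Yes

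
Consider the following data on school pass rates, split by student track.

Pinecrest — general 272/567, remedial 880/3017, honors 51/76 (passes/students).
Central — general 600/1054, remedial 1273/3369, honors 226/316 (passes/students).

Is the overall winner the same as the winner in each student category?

Yes

General: Pinecrest 272/567 = 48.0%, Central 600/1054 = 56.9% → Central
Remedial: Pinecrest 880/3017 = 29.2%, Central 1273/3369 = 37.8% → Central
Honors: Pinecrest 51/76 = 67.1%, Central 226/316 = 71.5% → Central
Overall: Pinecrest 1203/3660 = 32.9%, Central 2099/4739 = 44.3% → Central
Central wins overall and in every student group — no reversal.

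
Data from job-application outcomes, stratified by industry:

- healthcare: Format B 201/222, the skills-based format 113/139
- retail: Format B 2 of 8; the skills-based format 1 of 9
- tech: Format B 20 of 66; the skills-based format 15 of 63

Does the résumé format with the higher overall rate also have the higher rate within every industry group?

Yes

Healthcare: Format B 201/222 = 90.5%, the skills-based format 113/139 = 81.3% → Format B
Retail: Format B 2/8 = 25.0%, the skills-based format 1/9 = 11.1% → Format B
Tech: Format B 20/66 = 30.3%, the skills-based format 15/63 = 23.8% → Format B
Overall: Format B 223/296 = 75.3%, the skills-based format 129/211 = 61.1% → Format B
Format B wins overall and in every industry group — no reversal.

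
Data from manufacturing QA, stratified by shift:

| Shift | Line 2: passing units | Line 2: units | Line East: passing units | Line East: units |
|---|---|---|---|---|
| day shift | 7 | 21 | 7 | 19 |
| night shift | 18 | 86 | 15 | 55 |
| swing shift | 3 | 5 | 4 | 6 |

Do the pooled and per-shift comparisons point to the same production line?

Yes

Day shift: Line 2 7/21 = 33.3%, Line East 7/19 = 36.8% → Line East
Night shift: Line 2 18/86 = 20.9%, Line East 15/55 = 27.3% → Line East
Swing shift: Line 2 3/5 = 60.0%, Line East 4/6 = 66.7% → Line East
Overall: Line 2 28/112 = 25.0%, Line East 26/80 = 32.5% → Line East
Line East wins overall and in every shift group — no reversal.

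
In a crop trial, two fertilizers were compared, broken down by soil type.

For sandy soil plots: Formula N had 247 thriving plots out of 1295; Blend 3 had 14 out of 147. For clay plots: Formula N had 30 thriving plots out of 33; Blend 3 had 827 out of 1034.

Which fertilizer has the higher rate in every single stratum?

Formula N

Sandy soil: Formula N 247/1295 = 19.1%, Blend 3 14/147 = 9.5% → Formula N
Clay: Formula N 30/33 = 90.9%, Blend 3 827/1034 = 80.0% → Formula N
Formula N has the higher rate in both groups.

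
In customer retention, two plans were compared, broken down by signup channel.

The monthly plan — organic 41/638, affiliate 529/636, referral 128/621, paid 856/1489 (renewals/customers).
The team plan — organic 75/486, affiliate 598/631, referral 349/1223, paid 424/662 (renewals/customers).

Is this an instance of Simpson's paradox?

Organic: the monthly plan 41/638 = 6.4%, the team plan 75/486 = 15.4% → the team plan
Affiliate: the monthly plan 529/636 = 83.2%, the team plan 598/631 = 94.8% → the team plan
Referral: the monthly plan 128/621 = 20.6%, the team plan 349/1223 = 28.5% → the team plan
Paid: the monthly plan 856/1489 = 57.5%, the team plan 424/662 = 64.0% → the team plan
Overall: the monthly plan 1554/3384 = 45.9%, the team plan 1446/3002 = 48.2% → the team plan
The team plan wins overall and in every signup group — no reversal.

No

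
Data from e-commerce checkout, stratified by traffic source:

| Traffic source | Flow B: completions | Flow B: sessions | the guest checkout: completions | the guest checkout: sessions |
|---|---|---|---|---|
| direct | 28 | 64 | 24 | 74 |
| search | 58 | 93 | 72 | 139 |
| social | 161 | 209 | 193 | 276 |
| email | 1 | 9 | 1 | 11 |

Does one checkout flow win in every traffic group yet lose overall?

No

Direct: Flow B 28/64 = 43.8%, the guest checkout 24/74 = 32.4% → Flow B
Search: Flow B 58/93 = 62.4%, the guest checkout 72/139 = 51.8% → Flow B
Social: Flow B 161/209 = 77.0%, the guest checkout 193/276 = 69.9% → Flow B
Email: Flow B 1/9 = 11.1%, the guest checkout 1/11 = 9.1% → Flow B
Overall: Flow B 248/375 = 66.1%, the guest checkout 290/500 = 58.0% → Flow B
Flow B wins overall and in every traffic group — no reversal.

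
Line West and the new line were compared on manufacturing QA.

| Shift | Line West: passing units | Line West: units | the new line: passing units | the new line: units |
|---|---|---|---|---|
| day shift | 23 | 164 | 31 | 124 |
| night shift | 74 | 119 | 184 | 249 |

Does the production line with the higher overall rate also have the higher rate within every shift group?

Yes

Day shift: Line West 23/164 = 14.0%, the new line 31/124 = 25.0% → the new line
Night shift: Line West 74/119 = 62.2%, the new line 184/249 = 73.9% → the new line
Overall: Line West 97/283 = 34.3%, the new line 215/373 = 57.6% → the new line
The new line wins overall and in every shift group — no reversal.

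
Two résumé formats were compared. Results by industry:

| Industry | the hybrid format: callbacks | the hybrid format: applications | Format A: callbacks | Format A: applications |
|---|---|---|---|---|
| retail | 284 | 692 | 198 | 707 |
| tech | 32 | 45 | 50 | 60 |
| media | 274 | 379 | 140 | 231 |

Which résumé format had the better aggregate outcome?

Retail: the hybrid format 284/692 = 41.0%, Format A 198/707 = 28.0% → the hybrid format
Tech: the hybrid format 32/45 = 71.1%, Format A 50/60 = 83.3% → Format A
Media: the hybrid format 274/379 = 72.3%, Format A 140/231 = 60.6% → the hybrid format
Overall: the hybrid format 590/1116 = 52.9%, Format A 388/998 = 38.9% → the hybrid format
(Neither sweeps every industry group, but the hybrid format has the higher pooled rate.)

the hybrid format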